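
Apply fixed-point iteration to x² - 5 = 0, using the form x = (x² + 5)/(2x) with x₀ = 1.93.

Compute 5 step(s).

Equation: x² - 5 = 0
Fixed-point form: x = (x² + 5)/(2x)
x₀ = 1.93

x_1 = g(1.930000) = 2.260337
x_2 = g(2.260337) = 2.236198
x_3 = g(2.236198) = 2.236068
x_4 = g(2.236068) = 2.236068
x_5 = g(2.236068) = 2.236068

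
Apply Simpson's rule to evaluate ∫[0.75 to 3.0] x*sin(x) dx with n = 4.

f(x) = x*sin(x)
a = 0.75, b = 3.0, n = 4
h = (b - a)/n = 0.562500

Simpson's rule: (h/3)[f(x₀) + 4f(x₁) + 2f(x₂) + ... + f(xₙ)]

x_0 = 0.7500, f(x_0) = 0.511229, coefficient = 1
x_1 = 1.3125, f(x_1) = 1.268960, coefficient = 4
x_2 = 1.8750, f(x_2) = 1.788911, coefficient = 2
x_3 = 2.4375, f(x_3) = 1.577897, coefficient = 4
x_4 = 3.0000, f(x_4) = 0.423360, coefficient = 1

I ≈ (0.562500/3) × 15.899840 = 2.981220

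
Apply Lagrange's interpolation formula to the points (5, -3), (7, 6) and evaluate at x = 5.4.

Lagrange interpolation formula:
P(x) = Σ yᵢ × Lᵢ(x)
where Lᵢ(x) = Π_{j≠i} (x - xⱼ)/(xᵢ - xⱼ)

L_0(5.4) = (5.4 - 7)/(5 - 7) = 0.800000
L_1(5.4) = (5.4 - 5)/(7 - 5) = 0.200000

P(5.4) = (-3)×L_0(5.4) + 6×L_1(5.4)
P(5.4) = -1.200000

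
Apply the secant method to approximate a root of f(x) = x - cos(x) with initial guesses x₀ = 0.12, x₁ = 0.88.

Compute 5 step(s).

f(x) = x - cos(x)
x₀ = 0.12, x₁ = 0.88

Secant formula: x_{n+1} = x_n - f(x_n)(x_n - x_{n-1})/(f(x_n) - f(x_{n-1}))

Iteration 1:
  f(0.120000) = -0.872809
  f(0.880000) = 0.242849
  x_2 = 0.880000 - 0.242849×(0.880000 - 0.120000)/(0.242849 - (-0.872809))
       = 0.714568
Iteration 2:
  f(0.880000) = 0.242849
  f(0.714568) = -0.040808
  x_3 = 0.714568 - (-0.040808)×(0.714568 - 0.880000)/(-0.040808 - 0.242849)
       = 0.738368
Iteration 3:
  f(0.714568) = -0.040808
  f(0.738368) = -0.001200
  x_4 = 0.738368 - (-0.001200)×(0.738368 - 0.714568)/(-0.001200 - (-0.040808))
       = 0.739089
Iteration 4:
  f(0.738368) = -0.001200
  f(0.739089) = 0.000007
  x_5 = 0.739089 - 0.000007×(0.739089 - 0.738368)/(0.000007 - (-0.001200))
       = 0.739085
Iteration 5:
  f(0.739089) = 0.000007
  f(0.739085) = 0.000000
  x_6 = 0.739085 - 0.000000×(0.739085 - 0.739089)/(0.000000 - 0.000007)
       = 0.739085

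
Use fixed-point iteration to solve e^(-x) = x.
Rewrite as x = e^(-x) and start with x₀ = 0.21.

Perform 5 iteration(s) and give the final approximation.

Equation: e^(-x) = x
Fixed-point form: x = e^(-x)
x₀ = 0.21

x_1 = g(0.210000) = 0.810584
x_2 = g(0.810584) = 0.444598
x_3 = g(0.444598) = 0.641082
x_4 = g(0.641082) = 0.526722
x_5 = g(0.526722) = 0.590537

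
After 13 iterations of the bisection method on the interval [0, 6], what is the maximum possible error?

Bisection error bound: |error| ≤ (b-a)/2^n
|error| ≤ (6 - 0)/2^13 = 6/2^13
|error| ≤ 0.0007324219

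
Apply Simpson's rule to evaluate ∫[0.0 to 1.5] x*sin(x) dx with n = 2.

f(x) = x*sin(x)
a = 0.0, b = 1.5, n = 2
h = (b - a)/n = 0.750000

Simpson's rule: (h/3)[f(x₀) + 4f(x₁) + 2f(x₂) + ... + f(xₙ)]

x_0 = 0.0000, f(x_0) = 0.000000, coefficient = 1
x_1 = 0.7500, f(x_1) = 0.511229, coefficient = 4
x_2 = 1.5000, f(x_2) = 1.496242, coefficient = 1

I ≈ (0.750000/3) × 3.541159 = 0.885290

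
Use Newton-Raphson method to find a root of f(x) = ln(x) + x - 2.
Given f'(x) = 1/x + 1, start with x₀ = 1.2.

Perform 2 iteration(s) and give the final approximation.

f(x) = ln(x) + x - 2
f'(x) = 1/x + 1
x₀ = 1.2

Newton-Raphson formula: x_{n+1} = x_n - f(x_n)/f'(x_n)

Iteration 1:
  f(1.200000) = -0.617678
  f'(1.200000) = 1.833333
  x_1 = 1.200000 - (-0.617678)/1.833333 = 1.536916
Iteration 2:
  f(1.536916) = -0.033307
  f'(1.536916) = 1.650654
  x_2 = 1.536916 - (-0.033307)/1.650654 = 1.557094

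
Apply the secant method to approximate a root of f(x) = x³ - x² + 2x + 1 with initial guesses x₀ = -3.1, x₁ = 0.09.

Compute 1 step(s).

f(x) = x³ - x² + 2x + 1
x₀ = -3.1, x₁ = 0.09

Secant formula: x_{n+1} = x_n - f(x_n)(x_n - x_{n-1})/(f(x_n) - f(x_{n-1}))

Iteration 1:
  f(-3.100000) = -44.601000
  f(0.090000) = 1.172629
  x_2 = 0.090000 - 1.172629×(0.090000 - (-3.100000))/(1.172629 - (-44.601000))
       = 0.008279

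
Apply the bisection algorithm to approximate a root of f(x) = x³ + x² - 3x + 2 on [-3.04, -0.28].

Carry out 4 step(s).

f(x) = x³ + x² - 3x + 2
Initial interval: [-3.04, -0.28]

Iteration 1:
  c_1 = (-3.040000 + (-0.280000))/2 = -1.660000
  f(c_1) = f(-1.660000) = 5.161304
  f(a) × f(c) < 0, new interval: [-3.040000, -1.660000]
Iteration 2:
  c_2 = (-3.040000 + (-1.660000))/2 = -2.350000
  f(c_2) = f(-2.350000) = 1.594625
  f(a) × f(c) < 0, new interval: [-3.040000, -2.350000]
Iteration 3:
  c_3 = (-3.040000 + (-2.350000))/2 = -2.695000
  f(c_3) = f(-2.695000) = -2.225827
  f(a) × f(c) ≥ 0, new interval: [-2.695000, -2.350000]
Iteration 4:
  c_4 = (-2.695000 + (-2.350000))/2 = -2.522500
  f(c_4) = f(-2.522500) = -0.120177
  f(a) × f(c) ≥ 0, new interval: [-2.522500, -2.350000]

After 4 iteration(s), the approximation is c_4 = -2.522500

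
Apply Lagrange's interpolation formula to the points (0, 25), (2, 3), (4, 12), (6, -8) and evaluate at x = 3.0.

Lagrange interpolation formula:
P(x) = Σ yᵢ × Lᵢ(x)
where Lᵢ(x) = Π_{j≠i} (x - xⱼ)/(xᵢ - xⱼ)

L_0(3.0) = (3.0 - 2)/(0 - 2) × (3.0 - 4)/(0 - 4) × (3.0 - 6)/(0 - 6) = -0.062500
L_1(3.0) = (3.0 - 0)/(2 - 0) × (3.0 - 4)/(2 - 4) × (3.0 - 6)/(2 - 6) = 0.562500
L_2(3.0) = (3.0 - 0)/(4 - 0) × (3.0 - 2)/(4 - 2) × (3.0 - 6)/(4 - 6) = 0.562500
L_3(3.0) = (3.0 - 0)/(6 - 0) × (3.0 - 2)/(6 - 2) × (3.0 - 4)/(6 - 4) = -0.062500

P(3.0) = 25×L_0(3.0) + 3×L_1(3.0) + 12×L_2(3.0) + (-8)×L_3(3.0)
P(3.0) = 7.375000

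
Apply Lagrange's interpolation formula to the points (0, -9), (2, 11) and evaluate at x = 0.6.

Lagrange interpolation formula:
P(x) = Σ yᵢ × Lᵢ(x)
where Lᵢ(x) = Π_{j≠i} (x - xⱼ)/(xᵢ - xⱼ)

L_0(0.6) = (0.6 - 2)/(0 - 2) = 0.700000
L_1(0.6) = (0.6 - 0)/(2 - 0) = 0.300000

P(0.6) = (-9)×L_0(0.6) + 11×L_1(0.6)
P(0.6) = -3.000000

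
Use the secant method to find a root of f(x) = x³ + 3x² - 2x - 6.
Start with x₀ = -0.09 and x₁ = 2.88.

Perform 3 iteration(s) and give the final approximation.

f(x) = x³ + 3x² - 2x - 6
x₀ = -0.09, x₁ = 2.88

Secant formula: x_{n+1} = x_n - f(x_n)(x_n - x_{n-1})/(f(x_n) - f(x_{n-1}))

Iteration 1:
  f(-0.090000) = -5.796429
  f(2.880000) = 37.011072
  x_2 = 2.880000 - 37.011072×(2.880000 - (-0.090000))/(37.011072 - (-5.796429))
       = 0.312158
Iteration 2:
  f(2.880000) = 37.011072
  f(0.312158) = -6.301571
  x_3 = 0.312158 - (-6.301571)×(0.312158 - 2.880000)/(-6.301571 - 37.011072)
       = 0.685754
Iteration 3:
  f(0.312158) = -6.301571
  f(0.685754) = -5.638249
  x_4 = 0.685754 - (-5.638249)×(0.685754 - 0.312158)/(-5.638249 - (-6.301571))
       = 3.861330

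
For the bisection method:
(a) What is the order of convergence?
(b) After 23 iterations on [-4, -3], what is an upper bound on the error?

(a) Bisection has linear (order 1) convergence; the error is halved each step.

(b) Error bound = (b-a)/2^n = (-3 - (-4))/2^{23}
    = 1/2^{23}

(a) 1 (linear); (b) error ≤ 1.19e-07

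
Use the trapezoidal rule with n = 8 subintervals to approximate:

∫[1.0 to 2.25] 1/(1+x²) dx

f(x) = 1/(1+x²)
a = 1.0, b = 2.25, n = 8
h = (b - a)/n = 0.156250

Trapezoidal rule: (h/2)[f(x₀) + 2f(x₁) + 2f(x₂) + ... + f(xₙ)]

x_0 = 1.0000, f(x_0) = 0.500000, coefficient = 1
x_1 = 1.1562, f(x_1) = 0.427915, coefficient = 2
x_2 = 1.3125, f(x_2) = 0.367288, coefficient = 2
x_3 = 1.4688, f(x_3) = 0.316734, coefficient = 2
x_4 = 1.6250, f(x_4) = 0.274678, coefficient = 2
x_5 = 1.7812, f(x_5) = 0.239644, coefficient = 2
x_6 = 1.9375, f(x_6) = 0.210353, coefficient = 2
x_7 = 2.0938, f(x_7) = 0.185743, coefficient = 2
x_8 = 2.2500, f(x_8) = 0.164948, coefficient = 1

I ≈ (0.156250/2) × 4.709659 = 0.367942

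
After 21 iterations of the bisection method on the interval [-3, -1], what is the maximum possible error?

Bisection error bound: |error| ≤ (b-a)/2^n
|error| ≤ (-1 - (-3))/2^21 = 2/2^21
|error| ≤ 0.0000009537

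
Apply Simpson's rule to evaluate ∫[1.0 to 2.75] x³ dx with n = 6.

f(x) = x³
a = 1.0, b = 2.75, n = 6
h = (b - a)/n = 0.291667

Simpson's rule: (h/3)[f(x₀) + 4f(x₁) + 2f(x₂) + ... + f(xₙ)]

x_0 = 1.0000, f(x_0) = 1.000000, coefficient = 1
x_1 = 1.2917, f(x_1) = 2.155020, coefficient = 4
x_2 = 1.5833, f(x_2) = 3.969329, coefficient = 2
x_3 = 1.8750, f(x_3) = 6.591797, coefficient = 4
x_4 = 2.1667, f(x_4) = 10.171296, coefficient = 2
x_5 = 2.4583, f(x_5) = 14.856698, coefficient = 4
x_6 = 2.7500, f(x_6) = 20.796875, coefficient = 1

I ≈ (0.291667/3) × 144.492188 = 14.047852
Exact value: 14.047852
Error: 0.000000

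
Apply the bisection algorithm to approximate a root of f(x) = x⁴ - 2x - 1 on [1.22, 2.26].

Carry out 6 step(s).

f(x) = x⁴ - 2x - 1
Initial interval: [1.22, 2.26]

Iteration 1:
  c_1 = (1.220000 + 2.260000)/2 = 1.740000
  f(c_1) = f(1.740000) = 4.686362
  f(a) × f(c) < 0, new interval: [1.220000, 1.740000]
Iteration 2:
  c_2 = (1.220000 + 1.740000)/2 = 1.480000
  f(c_2) = f(1.480000) = 0.837852
  f(a) × f(c) < 0, new interval: [1.220000, 1.480000]
Iteration 3:
  c_3 = (1.220000 + 1.480000)/2 = 1.350000
  f(c_3) = f(1.350000) = -0.378494
  f(a) × f(c) ≥ 0, new interval: [1.350000, 1.480000]
Iteration 4:
  c_4 = (1.350000 + 1.480000)/2 = 1.415000
  f(c_4) = f(1.415000) = 0.178905
  f(a) × f(c) < 0, new interval: [1.350000, 1.415000]
Iteration 5:
  c_5 = (1.350000 + 1.415000)/2 = 1.382500
  f(c_5) = f(1.382500) = -0.111908
  f(a) × f(c) ≥ 0, new interval: [1.382500, 1.415000]
Iteration 6:
  c_6 = (1.382500 + 1.415000)/2 = 1.398750
  f(c_6) = f(1.398750) = 0.030398
  f(a) × f(c) < 0, new interval: [1.382500, 1.398750]

After 6 iteration(s), the approximation is c_6 = 1.398750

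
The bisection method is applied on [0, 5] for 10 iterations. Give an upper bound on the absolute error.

Bisection error bound: |error| ≤ (b-a)/2^n
|error| ≤ (5 - 0)/2^10 = 5/2^10
|error| ≤ 0.0048828125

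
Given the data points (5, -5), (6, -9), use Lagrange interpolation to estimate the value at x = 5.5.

Lagrange interpolation formula:
P(x) = Σ yᵢ × Lᵢ(x)
where Lᵢ(x) = Π_{j≠i} (x - xⱼ)/(xᵢ - xⱼ)

L_0(5.5) = (5.5 - 6)/(5 - 6) = 0.500000
L_1(5.5) = (5.5 - 5)/(6 - 5) = 0.500000

P(5.5) = (-5)×L_0(5.5) + (-9)×L_1(5.5)
P(5.5) = -7.000000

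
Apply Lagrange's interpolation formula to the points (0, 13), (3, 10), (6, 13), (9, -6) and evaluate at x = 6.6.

Lagrange interpolation formula:
P(x) = Σ yᵢ × Lᵢ(x)
where Lᵢ(x) = Π_{j≠i} (x - xⱼ)/(xᵢ - xⱼ)

L_0(6.6) = (6.6 - 3)/(0 - 3) × (6.6 - 6)/(0 - 6) × (6.6 - 9)/(0 - 9) = 0.032000
L_1(6.6) = (6.6 - 0)/(3 - 0) × (6.6 - 6)/(3 - 6) × (6.6 - 9)/(3 - 9) = -0.176000
L_2(6.6) = (6.6 - 0)/(6 - 0) × (6.6 - 3)/(6 - 3) × (6.6 - 9)/(6 - 9) = 1.056000
L_3(6.6) = (6.6 - 0)/(9 - 0) × (6.6 - 3)/(9 - 3) × (6.6 - 6)/(9 - 6) = 0.088000

P(6.6) = 13×L_0(6.6) + 10×L_1(6.6) + 13×L_2(6.6) + (-6)×L_3(6.6)
P(6.6) = 11.856000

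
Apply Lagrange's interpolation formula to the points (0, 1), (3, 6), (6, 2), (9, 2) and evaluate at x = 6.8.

Lagrange interpolation formula:
P(x) = Σ yᵢ × Lᵢ(x)
where Lᵢ(x) = Π_{j≠i} (x - xⱼ)/(xᵢ - xⱼ)

L_0(6.8) = (6.8 - 3)/(0 - 3) × (6.8 - 6)/(0 - 6) × (6.8 - 9)/(0 - 9) = 0.041284
L_1(6.8) = (6.8 - 0)/(3 - 0) × (6.8 - 6)/(3 - 6) × (6.8 - 9)/(3 - 9) = -0.221630
L_2(6.8) = (6.8 - 0)/(6 - 0) × (6.8 - 3)/(6 - 3) × (6.8 - 9)/(6 - 9) = 1.052741
L_3(6.8) = (6.8 - 0)/(9 - 0) × (6.8 - 3)/(9 - 3) × (6.8 - 6)/(9 - 6) = 0.127605

P(6.8) = 1×L_0(6.8) + 6×L_1(6.8) + 2×L_2(6.8) + 2×L_3(6.8)
P(6.8) = 1.072198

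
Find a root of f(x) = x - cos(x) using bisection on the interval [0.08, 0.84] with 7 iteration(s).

f(x) = x - cos(x)
Initial interval: [0.08, 0.84]

Iteration 1:
  c_1 = (0.080000 + 0.840000)/2 = 0.460000
  f(c_1) = f(0.460000) = -0.436052
  f(a) × f(c) ≥ 0, new interval: [0.460000, 0.840000]
Iteration 2:
  c_2 = (0.460000 + 0.840000)/2 = 0.650000
  f(c_2) = f(0.650000) = -0.146084
  f(a) × f(c) ≥ 0, new interval: [0.650000, 0.840000]
Iteration 3:
  c_3 = (0.650000 + 0.840000)/2 = 0.745000
  f(c_3) = f(0.745000) = 0.009912
  f(a) × f(c) < 0, new interval: [0.650000, 0.745000]
Iteration 4:
  c_4 = (0.650000 + 0.745000)/2 = 0.697500
  f(c_4) = f(0.697500) = -0.068950
  f(a) × f(c) ≥ 0, new interval: [0.697500, 0.745000]
Iteration 5:
  c_5 = (0.697500 + 0.745000)/2 = 0.721250
  f(c_5) = f(0.721250) = -0.029731
  f(a) × f(c) ≥ 0, new interval: [0.721250, 0.745000]
Iteration 6:
  c_6 = (0.721250 + 0.745000)/2 = 0.733125
  f(c_6) = f(0.733125) = -0.009962
  f(a) × f(c) ≥ 0, new interval: [0.733125, 0.745000]
Iteration 7:
  c_7 = (0.733125 + 0.745000)/2 = 0.739062
  f(c_7) = f(0.739062) = -0.000038
  f(a) × f(c) ≥ 0, new interval: [0.739062, 0.745000]

After 7 iteration(s), the approximation is c_7 = 0.739062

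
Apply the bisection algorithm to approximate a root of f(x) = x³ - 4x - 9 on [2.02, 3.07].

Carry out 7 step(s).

f(x) = x³ - 4x - 9
Initial interval: [2.02, 3.07]

Iteration 1:
  c_1 = (2.020000 + 3.070000)/2 = 2.545000
  f(c_1) = f(2.545000) = -2.695971
  f(a) × f(c) ≥ 0, new interval: [2.545000, 3.070000]
Iteration 2:
  c_2 = (2.545000 + 3.070000)/2 = 2.807500
  f(c_2) = f(2.807500) = 1.898873
  f(a) × f(c) < 0, new interval: [2.545000, 2.807500]
Iteration 3:
  c_3 = (2.545000 + 2.807500)/2 = 2.676250
  f(c_3) = f(2.676250) = -0.536857
  f(a) × f(c) ≥ 0, new interval: [2.676250, 2.807500]
Iteration 4:
  c_4 = (2.676250 + 2.807500)/2 = 2.741875
  f(c_4) = f(2.741875) = 0.645583
  f(a) × f(c) < 0, new interval: [2.676250, 2.741875]
Iteration 5:
  c_5 = (2.676250 + 2.741875)/2 = 2.709062
  f(c_5) = f(2.709062) = 0.045613
  f(a) × f(c) < 0, new interval: [2.676250, 2.709062]
Iteration 6:
  c_6 = (2.676250 + 2.709062)/2 = 2.692656
  f(c_6) = f(2.692656) = -0.247796
  f(a) × f(c) ≥ 0, new interval: [2.692656, 2.709062]
Iteration 7:
  c_7 = (2.692656 + 2.709062)/2 = 2.700859
  f(c_7) = f(2.700859) = -0.101637
  f(a) × f(c) ≥ 0, new interval: [2.700859, 2.709062]

After 7 iteration(s), the approximation is c_7 = 2.700859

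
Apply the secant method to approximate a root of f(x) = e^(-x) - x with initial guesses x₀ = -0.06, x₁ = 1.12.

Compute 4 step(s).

f(x) = e^(-x) - x
x₀ = -0.06, x₁ = 1.12

Secant formula: x_{n+1} = x_n - f(x_n)(x_n - x_{n-1})/(f(x_n) - f(x_{n-1}))

Iteration 1:
  f(-0.060000) = 1.121837
  f(1.120000) = -0.793720
  x_2 = 1.120000 - (-0.793720)×(1.120000 - (-0.060000))/(-0.793720 - 1.121837)
       = 0.631061
Iteration 2:
  f(1.120000) = -0.793720
  f(0.631061) = -0.099034
  x_3 = 0.631061 - (-0.099034)×(0.631061 - 1.120000)/(-0.099034 - (-0.793720))
       = 0.561358
Iteration 3:
  f(0.631061) = -0.099034
  f(0.561358) = 0.009076
  x_4 = 0.561358 - 0.009076×(0.561358 - 0.631061)/(0.009076 - (-0.099034))
       = 0.567210
Iteration 4:
  f(0.561358) = 0.009076
  f(0.567210) = -0.000104
  x_5 = 0.567210 - (-0.000104)×(0.567210 - 0.561358)/(-0.000104 - 0.009076)
       = 0.567143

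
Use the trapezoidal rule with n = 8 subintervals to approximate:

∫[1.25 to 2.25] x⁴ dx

f(x) = x⁴
a = 1.25, b = 2.25, n = 8
h = (b - a)/n = 0.125000

Trapezoidal rule: (h/2)[f(x₀) + 2f(x₁) + 2f(x₂) + ... + f(xₙ)]

x_0 = 1.2500, f(x_0) = 2.441406, coefficient = 1
x_1 = 1.3750, f(x_1) = 3.574463, coefficient = 2
x_2 = 1.5000, f(x_2) = 5.062500, coefficient = 2
x_3 = 1.6250, f(x_3) = 6.972900, coefficient = 2
x_4 = 1.7500, f(x_4) = 9.378906, coefficient = 2
x_5 = 1.8750, f(x_5) = 12.359619, coefficient = 2
x_6 = 2.0000, f(x_6) = 16.000000, coefficient = 2
x_7 = 2.1250, f(x_7) = 20.390869, coefficient = 2
x_8 = 2.2500, f(x_8) = 25.628906, coefficient = 1

I ≈ (0.125000/2) × 175.548828 = 10.971802
Exact value: 10.922656
Error: 0.049146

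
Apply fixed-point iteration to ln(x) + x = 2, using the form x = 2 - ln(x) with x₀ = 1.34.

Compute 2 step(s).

Equation: ln(x) + x = 2
Fixed-point form: x = 2 - ln(x)
x₀ = 1.34

x_1 = g(1.340000) = 1.707330
x_2 = g(1.707330) = 1.465069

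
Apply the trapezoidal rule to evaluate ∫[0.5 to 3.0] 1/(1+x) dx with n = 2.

f(x) = 1/(1+x)
a = 0.5, b = 3.0, n = 2
h = (b - a)/n = 1.250000

Trapezoidal rule: (h/2)[f(x₀) + 2f(x₁) + 2f(x₂) + ... + f(xₙ)]

x_0 = 0.5000, f(x_0) = 0.666667, coefficient = 1
x_1 = 1.7500, f(x_1) = 0.363636, coefficient = 2
x_2 = 3.0000, f(x_2) = 0.250000, coefficient = 1

I ≈ (1.250000/2) × 1.643939 = 1.027462
Exact value: 0.980829
Error: 0.046633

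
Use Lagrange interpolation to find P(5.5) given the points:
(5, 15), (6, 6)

Lagrange interpolation formula:
P(x) = Σ yᵢ × Lᵢ(x)
where Lᵢ(x) = Π_{j≠i} (x - xⱼ)/(xᵢ - xⱼ)

L_0(5.5) = (5.5 - 6)/(5 - 6) = 0.500000
L_1(5.5) = (5.5 - 5)/(6 - 5) = 0.500000

P(5.5) = 15×L_0(5.5) + 6×L_1(5.5)
P(5.5) = 10.500000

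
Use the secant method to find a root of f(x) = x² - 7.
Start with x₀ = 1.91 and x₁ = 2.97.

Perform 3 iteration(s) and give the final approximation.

f(x) = x² - 7
x₀ = 1.91, x₁ = 2.97

Secant formula: x_{n+1} = x_n - f(x_n)(x_n - x_{n-1})/(f(x_n) - f(x_{n-1}))

Iteration 1:
  f(1.910000) = -3.351900
  f(2.970000) = 1.820900
  x_2 = 2.970000 - 1.820900×(2.970000 - 1.910000)/(1.820900 - (-3.351900))
       = 2.596865
Iteration 2:
  f(2.970000) = 1.820900
  f(2.596865) = -0.256293
  x_3 = 2.596865 - (-0.256293)×(2.596865 - 2.970000)/(-0.256293 - 1.820900)
       = 2.642904
Iteration 3:
  f(2.596865) = -0.256293
  f(2.642904) = -0.015059
  x_4 = 2.642904 - (-0.015059)×(2.642904 - 2.596865)/(-0.015059 - (-0.256293))
       = 2.645778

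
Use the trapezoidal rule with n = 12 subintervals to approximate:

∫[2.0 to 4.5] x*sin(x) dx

f(x) = x*sin(x)
a = 2.0, b = 4.5, n = 12
h = (b - a)/n = 0.208333

Trapezoidal rule: (h/2)[f(x₀) + 2f(x₁) + 2f(x₂) + ... + f(xₙ)]

x_0 = 2.0000, f(x_0) = 1.818595, coefficient = 1
x_1 = 2.2083, f(x_1) = 1.774538, coefficient = 2
x_2 = 2.4167, f(x_2) = 1.602443, coefficient = 2
x_3 = 2.6250, f(x_3) = 1.296541, coefficient = 2
x_4 = 2.8333, f(x_4) = 0.859635, coefficient = 2
x_5 = 3.0417, f(x_5) = 0.303436, coefficient = 2
x_6 = 3.2500, f(x_6) = -0.351634, coefficient = 2
x_7 = 3.4583, f(x_7) = -1.077171, coefficient = 2
x_8 = 3.6667, f(x_8) = -1.838016, coefficient = 2
x_9 = 3.8750, f(x_9) = -2.593944, coefficient = 2
x_10 = 4.0833, f(x_10) = -3.301716, coefficient = 2
x_11 = 4.2917, f(x_11) = -3.917408, coefficient = 2
x_12 = 4.5000, f(x_12) = -4.398886, coefficient = 1

I ≈ (0.208333/2) × -17.066883 = -1.777800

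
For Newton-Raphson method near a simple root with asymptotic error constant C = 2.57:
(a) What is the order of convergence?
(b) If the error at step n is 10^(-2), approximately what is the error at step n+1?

(a) Newton-Raphson has quadratic (order 2) convergence near simple roots.
    This means |e_{n+1}| ≈ C|e_n|².

(b) With |e_n| = 10^(-2) and C = 2.57:
    |e_{n+1}| ≈ 2.57 × (10^(-2))² = 2.57 × 10^(-4)

(a) 2 (quadratic); (b) |e_{n+1}| ≈ 2.570e-04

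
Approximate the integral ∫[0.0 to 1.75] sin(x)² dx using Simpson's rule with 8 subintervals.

f(x) = sin(x)²
a = 0.0, b = 1.75, n = 8
h = (b - a)/n = 0.218750

Simpson's rule: (h/3)[f(x₀) + 4f(x₁) + 2f(x₂) + ... + f(xₙ)]

x_0 = 0.0000, f(x_0) = 0.000000, coefficient = 1
x_1 = 0.2188, f(x_1) = 0.047093, coefficient = 4
x_2 = 0.4375, f(x_2) = 0.179502, coefficient = 2
x_3 = 0.6562, f(x_3) = 0.372283, coefficient = 4
x_4 = 0.8750, f(x_4) = 0.589123, coefficient = 2
x_5 = 1.0938, f(x_5) = 0.789175, coefficient = 4
x_6 = 1.3125, f(x_6) = 0.934754, coefficient = 2
x_7 = 1.5312, f(x_7) = 0.998437, coefficient = 4
x_8 = 1.7500, f(x_8) = 0.968228, coefficient = 1

I ≈ (0.218750/3) × 13.202936 = 0.962714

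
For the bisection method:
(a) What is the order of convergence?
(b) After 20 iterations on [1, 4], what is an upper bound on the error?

(a) Bisection has linear (order 1) convergence; the error is halved each step.

(b) Error bound = (b-a)/2^n = (4 - 1)/2^{20}
    = 3/2^{20}

(a) 1 (linear); (b) error ≤ 2.86e-06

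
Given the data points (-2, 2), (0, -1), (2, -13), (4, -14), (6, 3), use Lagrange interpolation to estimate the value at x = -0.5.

Lagrange interpolation formula:
P(x) = Σ yᵢ × Lᵢ(x)
where Lᵢ(x) = Π_{j≠i} (x - xⱼ)/(xᵢ - xⱼ)

L_0(-0.5) = (-0.5 - 0)/(-2 - 0) × (-0.5 - 2)/(-2 - 2) × (-0.5 - 4)/(-2 - 4) × (-0.5 - 6)/(-2 - 6) = 0.095215
L_1(-0.5) = (-0.5 - (-2))/(0 - (-2)) × (-0.5 - 2)/(0 - 2) × (-0.5 - 4)/(0 - 4) × (-0.5 - 6)/(0 - 6) = 1.142578
L_2(-0.5) = (-0.5 - (-2))/(2 - (-2)) × (-0.5 - 0)/(2 - 0) × (-0.5 - 4)/(2 - 4) × (-0.5 - 6)/(2 - 6) = -0.342773
L_3(-0.5) = (-0.5 - (-2))/(4 - (-2)) × (-0.5 - 0)/(4 - 0) × (-0.5 - 2)/(4 - 2) × (-0.5 - 6)/(4 - 6) = 0.126953
L_4(-0.5) = (-0.5 - (-2))/(6 - (-2)) × (-0.5 - 0)/(6 - 0) × (-0.5 - 2)/(6 - 2) × (-0.5 - 4)/(6 - 4) = -0.021973

P(-0.5) = 2×L_0(-0.5) + (-1)×L_1(-0.5) + (-13)×L_2(-0.5) + (-14)×L_3(-0.5) + 3×L_4(-0.5)
P(-0.5) = 1.660645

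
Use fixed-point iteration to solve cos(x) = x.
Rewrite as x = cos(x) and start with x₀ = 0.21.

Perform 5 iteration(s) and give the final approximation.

Equation: cos(x) = x
Fixed-point form: x = cos(x)
x₀ = 0.21

x_1 = g(0.210000) = 0.978031
x_2 = g(0.978031) = 0.558657
x_3 = g(0.558657) = 0.847968
x_4 = g(0.847968) = 0.661509
x_5 = g(0.661509) = 0.789066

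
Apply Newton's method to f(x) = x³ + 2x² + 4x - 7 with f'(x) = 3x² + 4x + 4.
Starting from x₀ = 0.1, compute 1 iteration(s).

f(x) = x³ + 2x² + 4x - 7
f'(x) = 3x² + 4x + 4
x₀ = 0.1

Newton-Raphson formula: x_{n+1} = x_n - f(x_n)/f'(x_n)

Iteration 1:
  f(0.100000) = -6.579000
  f'(0.100000) = 4.430000
  x_1 = 0.100000 - (-6.579000)/4.430000 = 1.585102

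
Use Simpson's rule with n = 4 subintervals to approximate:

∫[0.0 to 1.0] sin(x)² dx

f(x) = sin(x)²
a = 0.0, b = 1.0, n = 4
h = (b - a)/n = 0.250000

Simpson's rule: (h/3)[f(x₀) + 4f(x₁) + 2f(x₂) + ... + f(xₙ)]

x_0 = 0.0000, f(x_0) = 0.000000, coefficient = 1
x_1 = 0.2500, f(x_1) = 0.061209, coefficient = 4
x_2 = 0.5000, f(x_2) = 0.229849, coefficient = 2
x_3 = 0.7500, f(x_3) = 0.464631, coefficient = 4
x_4 = 1.0000, f(x_4) = 0.708073, coefficient = 1

I ≈ (0.250000/3) × 3.271132 = 0.272594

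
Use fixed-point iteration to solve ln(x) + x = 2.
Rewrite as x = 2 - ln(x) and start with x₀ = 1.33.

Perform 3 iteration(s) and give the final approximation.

Equation: ln(x) + x = 2
Fixed-point form: x = 2 - ln(x)
x₀ = 1.33

x_1 = g(1.330000) = 1.714821
x_2 = g(1.714821) = 1.460691
x_3 = g(1.460691) = 1.621090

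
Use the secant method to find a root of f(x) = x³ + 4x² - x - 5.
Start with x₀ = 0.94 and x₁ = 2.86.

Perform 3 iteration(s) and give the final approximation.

f(x) = x³ + 4x² - x - 5
x₀ = 0.94, x₁ = 2.86

Secant formula: x_{n+1} = x_n - f(x_n)(x_n - x_{n-1})/(f(x_n) - f(x_{n-1}))

Iteration 1:
  f(0.940000) = -1.575016
  f(2.860000) = 48.252056
  x_2 = 2.860000 - 48.252056×(2.860000 - 0.940000)/(48.252056 - (-1.575016))
       = 1.000691
Iteration 2:
  f(2.860000) = 48.252056
  f(1.000691) = -0.993092
  x_3 = 1.000691 - (-0.993092)×(1.000691 - 2.860000)/(-0.993092 - 48.252056)
       = 1.038186
Iteration 3:
  f(1.000691) = -0.993092
  f(1.038186) = -0.607878
  x_4 = 1.038186 - (-0.607878)×(1.038186 - 1.000691)/(-0.607878 - (-0.993092))
       = 1.097355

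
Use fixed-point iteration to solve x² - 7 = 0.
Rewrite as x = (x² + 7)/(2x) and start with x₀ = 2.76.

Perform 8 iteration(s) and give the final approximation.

Equation: x² - 7 = 0
Fixed-point form: x = (x² + 7)/(2x)
x₀ = 2.76

x_1 = g(2.760000) = 2.648116
x_2 = g(2.648116) = 2.645752
x_3 = g(2.645752) = 2.645751
x_4 = g(2.645751) = 2.645751
x_5 = g(2.645751) = 2.645751
x_6 = g(2.645751) = 2.645751
x_7 = g(2.645751) = 2.645751
x_8 = g(2.645751) = 2.645751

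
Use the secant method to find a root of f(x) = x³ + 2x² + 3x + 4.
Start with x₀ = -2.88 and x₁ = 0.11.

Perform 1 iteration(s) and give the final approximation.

f(x) = x³ + 2x² + 3x + 4
x₀ = -2.88, x₁ = 0.11

Secant formula: x_{n+1} = x_n - f(x_n)(x_n - x_{n-1})/(f(x_n) - f(x_{n-1}))

Iteration 1:
  f(-2.880000) = -11.939072
  f(0.110000) = 4.355531
  x_2 = 0.110000 - 4.355531×(0.110000 - (-2.880000))/(4.355531 - (-11.939072))
       = -0.689224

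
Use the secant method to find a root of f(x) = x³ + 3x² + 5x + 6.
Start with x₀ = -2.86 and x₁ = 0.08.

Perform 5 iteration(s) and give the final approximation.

f(x) = x³ + 3x² + 5x + 6
x₀ = -2.86, x₁ = 0.08

Secant formula: x_{n+1} = x_n - f(x_n)(x_n - x_{n-1})/(f(x_n) - f(x_{n-1}))

Iteration 1:
  f(-2.860000) = -7.154856
  f(0.080000) = 6.419712
  x_2 = 0.080000 - 6.419712×(0.080000 - (-2.860000))/(6.419712 - (-7.154856))
       = -1.310391
Iteration 2:
  f(0.080000) = 6.419712
  f(-1.310391) = 2.349315
  x_3 = -1.310391 - 2.349315×(-1.310391 - 0.080000)/(2.349315 - 6.419712)
       = -2.112884
Iteration 3:
  f(-1.310391) = 2.349315
  f(-2.112884) = -0.604085
  x_4 = -2.112884 - (-0.604085)×(-2.112884 - (-1.310391))/(-0.604085 - 2.349315)
       = -1.948743
Iteration 4:
  f(-2.112884) = -0.604085
  f(-1.948743) = 0.248539
  x_5 = -1.948743 - 0.248539×(-1.948743 - (-2.112884))/(0.248539 - (-0.604085))
       = -1.996590
Iteration 5:
  f(-1.948743) = 0.248539
  f(-1.996590) = 0.017017
  x_6 = -1.996590 - 0.017017×(-1.996590 - (-1.948743))/(0.017017 - 0.248539)
       = -2.000106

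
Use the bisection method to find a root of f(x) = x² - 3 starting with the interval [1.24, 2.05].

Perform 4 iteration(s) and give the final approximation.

f(x) = x² - 3
Initial interval: [1.24, 2.05]

Iteration 1:
  c_1 = (1.240000 + 2.050000)/2 = 1.645000
  f(c_1) = f(1.645000) = -0.293975
  f(a) × f(c) ≥ 0, new interval: [1.645000, 2.050000]
Iteration 2:
  c_2 = (1.645000 + 2.050000)/2 = 1.847500
  f(c_2) = f(1.847500) = 0.413256
  f(a) × f(c) < 0, new interval: [1.645000, 1.847500]
Iteration 3:
  c_3 = (1.645000 + 1.847500)/2 = 1.746250
  f(c_3) = f(1.746250) = 0.049389
  f(a) × f(c) < 0, new interval: [1.645000, 1.746250]
Iteration 4:
  c_4 = (1.645000 + 1.746250)/2 = 1.695625
  f(c_4) = f(1.695625) = -0.124856
  f(a) × f(c) ≥ 0, new interval: [1.695625, 1.746250]

After 4 iteration(s), the approximation is c_4 = 1.695625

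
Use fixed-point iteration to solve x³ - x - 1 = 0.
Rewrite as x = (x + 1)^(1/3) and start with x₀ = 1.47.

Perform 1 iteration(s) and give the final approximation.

Equation: x³ - x - 1 = 0
Fixed-point form: x = (x + 1)^(1/3)
x₀ = 1.47

x_1 = g(1.470000) = 1.351758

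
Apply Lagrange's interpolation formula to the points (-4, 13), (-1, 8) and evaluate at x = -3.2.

Lagrange interpolation formula:
P(x) = Σ yᵢ × Lᵢ(x)
where Lᵢ(x) = Π_{j≠i} (x - xⱼ)/(xᵢ - xⱼ)

L_0(-3.2) = (-3.2 - (-1))/(-4 - (-1)) = 0.733333
L_1(-3.2) = (-3.2 - (-4))/(-1 - (-4)) = 0.266667

P(-3.2) = 13×L_0(-3.2) + 8×L_1(-3.2)
P(-3.2) = 11.666667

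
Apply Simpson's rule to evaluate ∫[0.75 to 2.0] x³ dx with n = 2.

f(x) = x³
a = 0.75, b = 2.0, n = 2
h = (b - a)/n = 0.625000

Simpson's rule: (h/3)[f(x₀) + 4f(x₁) + 2f(x₂) + ... + f(xₙ)]

x_0 = 0.7500, f(x_0) = 0.421875, coefficient = 1
x_1 = 1.3750, f(x_1) = 2.599609, coefficient = 4
x_2 = 2.0000, f(x_2) = 8.000000, coefficient = 1

I ≈ (0.625000/3) × 18.820312 = 3.920898
Exact value: 3.920898
Error: 0.000000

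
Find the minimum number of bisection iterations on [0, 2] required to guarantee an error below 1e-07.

We need (b-a)/2^n ≤ 1e-07
(2 - 0)/2^n ≤ 1e-07
2/2^n ≤ 1e-07
2^n ≥ 20000000
n ≥ log₂(20000000) = 24.25
n ≥ 25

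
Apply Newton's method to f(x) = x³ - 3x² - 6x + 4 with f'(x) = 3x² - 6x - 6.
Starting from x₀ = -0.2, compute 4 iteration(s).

f(x) = x³ - 3x² - 6x + 4
f'(x) = 3x² - 6x - 6
x₀ = -0.2

Newton-Raphson formula: x_{n+1} = x_n - f(x_n)/f'(x_n)

Iteration 1:
  f(-0.200000) = 5.072000
  f'(-0.200000) = -4.680000
  x_1 = -0.200000 - 5.072000/(-4.680000) = 0.883761
Iteration 2:
  f(0.883761) = -2.955417
  f'(0.883761) = -8.959465
  x_2 = 0.883761 - (-2.955417)/(-8.959465) = 0.553895
Iteration 3:
  f(0.553895) = -0.073837
  f'(0.553895) = -8.402972
  x_3 = 0.553895 - (-0.073837)/(-8.402972) = 0.545108
Iteration 4:
  f(0.545108) = -0.000104
  f'(0.545108) = -8.379221
  x_4 = 0.545108 - (-0.000104)/(-8.379221) = 0.545096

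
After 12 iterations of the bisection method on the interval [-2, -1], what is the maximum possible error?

Bisection error bound: |error| ≤ (b-a)/2^n
|error| ≤ (-1 - (-2))/2^12 = 1/2^12
|error| ≤ 0.0002441406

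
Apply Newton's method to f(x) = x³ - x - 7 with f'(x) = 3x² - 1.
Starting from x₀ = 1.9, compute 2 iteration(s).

f(x) = x³ - x - 7
f'(x) = 3x² - 1
x₀ = 1.9

Newton-Raphson formula: x_{n+1} = x_n - f(x_n)/f'(x_n)

Iteration 1:
  f(1.900000) = -2.041000
  f'(1.900000) = 9.830000
  x_1 = 1.900000 - (-2.041000)/9.830000 = 2.107630
Iteration 2:
  f(2.107630) = 0.254678
  f'(2.107630) = 12.326309
  x_2 = 2.107630 - 0.254678/12.326309 = 2.086968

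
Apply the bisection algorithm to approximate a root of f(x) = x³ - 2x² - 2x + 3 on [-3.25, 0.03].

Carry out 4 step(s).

f(x) = x³ - 2x² - 2x + 3
Initial interval: [-3.25, 0.03]

Iteration 1:
  c_1 = (-3.250000 + 0.030000)/2 = -1.610000
  f(c_1) = f(-1.610000) = -3.137481
  f(a) × f(c) ≥ 0, new interval: [-1.610000, 0.030000]
Iteration 2:
  c_2 = (-1.610000 + 0.030000)/2 = -0.790000
  f(c_2) = f(-0.790000) = 2.838761
  f(a) × f(c) < 0, new interval: [-1.610000, -0.790000]
Iteration 3:
  c_3 = (-1.610000 + (-0.790000))/2 = -1.200000
  f(c_3) = f(-1.200000) = 0.792000
  f(a) × f(c) < 0, new interval: [-1.610000, -1.200000]
Iteration 4:
  c_4 = (-1.610000 + (-1.200000))/2 = -1.405000
  f(c_4) = f(-1.405000) = -0.911555
  f(a) × f(c) ≥ 0, new interval: [-1.405000, -1.200000]

After 4 iteration(s), the approximation is c_4 = -1.405000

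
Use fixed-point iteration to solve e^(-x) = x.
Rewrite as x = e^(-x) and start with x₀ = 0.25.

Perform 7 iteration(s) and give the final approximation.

Equation: e^(-x) = x
Fixed-point form: x = e^(-x)
x₀ = 0.25

x_1 = g(0.250000) = 0.778801
x_2 = g(0.778801) = 0.458956
x_3 = g(0.458956) = 0.631943
x_4 = g(0.631943) = 0.531558
x_5 = g(0.531558) = 0.587689
x_6 = g(0.587689) = 0.555610
x_7 = g(0.555610) = 0.573722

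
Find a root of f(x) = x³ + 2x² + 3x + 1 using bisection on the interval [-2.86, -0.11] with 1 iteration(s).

f(x) = x³ + 2x² + 3x + 1
Initial interval: [-2.86, -0.11]

Iteration 1:
  c_1 = (-2.860000 + (-0.110000))/2 = -1.485000
  f(c_1) = f(-1.485000) = -2.319309
  f(a) × f(c) ≥ 0, new interval: [-1.485000, -0.110000]

After 1 iteration(s), the approximation is c_1 = -1.485000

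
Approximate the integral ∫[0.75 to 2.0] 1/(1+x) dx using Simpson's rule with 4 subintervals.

f(x) = 1/(1+x)
a = 0.75, b = 2.0, n = 4
h = (b - a)/n = 0.312500

Simpson's rule: (h/3)[f(x₀) + 4f(x₁) + 2f(x₂) + ... + f(xₙ)]

x_0 = 0.7500, f(x_0) = 0.571429, coefficient = 1
x_1 = 1.0625, f(x_1) = 0.484848, coefficient = 4
x_2 = 1.3750, f(x_2) = 0.421053, coefficient = 2
x_3 = 1.6875, f(x_3) = 0.372093, coefficient = 4
x_4 = 2.0000, f(x_4) = 0.333333, coefficient = 1

I ≈ (0.312500/3) × 5.174633 = 0.539024
Exact value: 0.538997
Error: 0.000028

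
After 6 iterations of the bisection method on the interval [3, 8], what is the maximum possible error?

Bisection error bound: |error| ≤ (b-a)/2^n
|error| ≤ (8 - 3)/2^6 = 5/2^6
|error| ≤ 0.0781250000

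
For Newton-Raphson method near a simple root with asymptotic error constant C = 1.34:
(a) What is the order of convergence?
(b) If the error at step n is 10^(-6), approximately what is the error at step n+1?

(a) Newton-Raphson has quadratic (order 2) convergence near simple roots.
    This means |e_{n+1}| ≈ C|e_n|².

(b) With |e_n| = 10^(-6) and C = 1.34:
    |e_{n+1}| ≈ 1.34 × (10^(-6))² = 1.34 × 10^(-12)

(a) 2 (quadratic); (b) |e_{n+1}| ≈ 1.340e-12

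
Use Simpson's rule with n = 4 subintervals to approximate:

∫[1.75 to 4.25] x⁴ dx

f(x) = x⁴
a = 1.75, b = 4.25, n = 4
h = (b - a)/n = 0.625000

Simpson's rule: (h/3)[f(x₀) + 4f(x₁) + 2f(x₂) + ... + f(xₙ)]

x_0 = 1.7500, f(x_0) = 9.378906, coefficient = 1
x_1 = 2.3750, f(x_1) = 31.816650, coefficient = 4
x_2 = 3.0000, f(x_2) = 81.000000, coefficient = 2
x_3 = 3.6250, f(x_3) = 172.676025, coefficient = 4
x_4 = 4.2500, f(x_4) = 326.253906, coefficient = 1

I ≈ (0.625000/3) × 1315.603516 = 274.084066
Exact value: 274.033203
Error: 0.050863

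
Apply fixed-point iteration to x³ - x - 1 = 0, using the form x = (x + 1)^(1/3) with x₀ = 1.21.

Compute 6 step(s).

Equation: x³ - x - 1 = 0
Fixed-point form: x = (x + 1)^(1/3)
x₀ = 1.21

x_1 = g(1.210000) = 1.302559
x_2 = g(1.302559) = 1.320496
x_3 = g(1.320496) = 1.323915
x_4 = g(1.323915) = 1.324566
x_5 = g(1.324566) = 1.324689
x_6 = g(1.324689) = 1.324712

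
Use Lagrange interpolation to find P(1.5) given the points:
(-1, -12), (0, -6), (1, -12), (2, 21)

Lagrange interpolation formula:
P(x) = Σ yᵢ × Lᵢ(x)
where Lᵢ(x) = Π_{j≠i} (x - xⱼ)/(xᵢ - xⱼ)

L_0(1.5) = (1.5 - 0)/(-1 - 0) × (1.5 - 1)/(-1 - 1) × (1.5 - 2)/(-1 - 2) = 0.062500
L_1(1.5) = (1.5 - (-1))/(0 - (-1)) × (1.5 - 1)/(0 - 1) × (1.5 - 2)/(0 - 2) = -0.312500
L_2(1.5) = (1.5 - (-1))/(1 - (-1)) × (1.5 - 0)/(1 - 0) × (1.5 - 2)/(1 - 2) = 0.937500
L_3(1.5) = (1.5 - (-1))/(2 - (-1)) × (1.5 - 0)/(2 - 0) × (1.5 - 1)/(2 - 1) = 0.312500

P(1.5) = (-12)×L_0(1.5) + (-6)×L_1(1.5) + (-12)×L_2(1.5) + 21×L_3(1.5)
P(1.5) = -3.562500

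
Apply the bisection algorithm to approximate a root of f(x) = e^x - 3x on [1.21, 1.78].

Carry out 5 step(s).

f(x) = e^x - 3x
Initial interval: [1.21, 1.78]

Iteration 1:
  c_1 = (1.210000 + 1.780000)/2 = 1.495000
  f(c_1) = f(1.495000) = -0.025663
  f(a) × f(c) ≥ 0, new interval: [1.495000, 1.780000]
Iteration 2:
  c_2 = (1.495000 + 1.780000)/2 = 1.637500
  f(c_2) = f(1.637500) = 0.229798
  f(a) × f(c) < 0, new interval: [1.495000, 1.637500]
Iteration 3:
  c_3 = (1.495000 + 1.637500)/2 = 1.566250
  f(c_3) = f(1.566250) = 0.089907
  f(a) × f(c) < 0, new interval: [1.495000, 1.566250]
Iteration 4:
  c_4 = (1.495000 + 1.566250)/2 = 1.530625
  f(c_4) = f(1.530625) = 0.029189
  f(a) × f(c) < 0, new interval: [1.495000, 1.530625]
Iteration 5:
  c_5 = (1.495000 + 1.530625)/2 = 1.512813
  f(c_5) = f(1.512813) = 0.001043
  f(a) × f(c) < 0, new interval: [1.495000, 1.512813]

After 5 iteration(s), the approximation is c_5 = 1.512813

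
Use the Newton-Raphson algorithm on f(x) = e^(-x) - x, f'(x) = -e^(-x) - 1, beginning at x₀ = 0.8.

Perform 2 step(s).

f(x) = e^(-x) - x
f'(x) = -e^(-x) - 1
x₀ = 0.8

Newton-Raphson formula: x_{n+1} = x_n - f(x_n)/f'(x_n)

Iteration 1:
  f(0.800000) = -0.350671
  f'(0.800000) = -1.449329
  x_1 = 0.800000 - (-0.350671)/(-1.449329) = 0.558046
Iteration 2:
  f(0.558046) = 0.014280
  f'(0.558046) = -1.572326
  x_2 = 0.558046 - 0.014280/(-1.572326) = 0.567128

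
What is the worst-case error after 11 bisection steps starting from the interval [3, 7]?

Bisection error bound: |error| ≤ (b-a)/2^n
|error| ≤ (7 - 3)/2^11 = 4/2^11
|error| ≤ 0.0019531250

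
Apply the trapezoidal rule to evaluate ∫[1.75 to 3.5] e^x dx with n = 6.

f(x) = e^x
a = 1.75, b = 3.5, n = 6
h = (b - a)/n = 0.291667

Trapezoidal rule: (h/2)[f(x₀) + 2f(x₁) + 2f(x₂) + ... + f(xₙ)]

x_0 = 1.7500, f(x_0) = 5.754603, coefficient = 1
x_1 = 2.0417, f(x_1) = 7.703438, coefficient = 2
x_2 = 2.3333, f(x_2) = 10.312259, coefficient = 2
x_3 = 2.6250, f(x_3) = 13.804574, coefficient = 2
x_4 = 2.9167, f(x_4) = 18.479586, coefficient = 2
x_5 = 3.2083, f(x_5) = 24.737822, coefficient = 2
x_6 = 3.5000, f(x_6) = 33.115452, coefficient = 1

I ≈ (0.291667/2) × 188.945412 = 27.554539
Exact value: 27.360849
Error: 0.193690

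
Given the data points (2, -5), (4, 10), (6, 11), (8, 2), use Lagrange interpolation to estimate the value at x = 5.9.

Lagrange interpolation formula:
P(x) = Σ yᵢ × Lᵢ(x)
where Lᵢ(x) = Π_{j≠i} (x - xⱼ)/(xᵢ - xⱼ)

L_0(5.9) = (5.9 - 4)/(2 - 4) × (5.9 - 6)/(2 - 6) × (5.9 - 8)/(2 - 8) = -0.008312
L_1(5.9) = (5.9 - 2)/(4 - 2) × (5.9 - 6)/(4 - 6) × (5.9 - 8)/(4 - 8) = 0.051187
L_2(5.9) = (5.9 - 2)/(6 - 2) × (5.9 - 4)/(6 - 4) × (5.9 - 8)/(6 - 8) = 0.972563
L_3(5.9) = (5.9 - 2)/(8 - 2) × (5.9 - 4)/(8 - 4) × (5.9 - 6)/(8 - 6) = -0.015437

P(5.9) = (-5)×L_0(5.9) + 10×L_1(5.9) + 11×L_2(5.9) + 2×L_3(5.9)
P(5.9) = 11.220750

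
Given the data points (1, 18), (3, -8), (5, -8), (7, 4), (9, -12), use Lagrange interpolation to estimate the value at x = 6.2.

Lagrange interpolation formula:
P(x) = Σ yᵢ × Lᵢ(x)
where Lᵢ(x) = Π_{j≠i} (x - xⱼ)/(xᵢ - xⱼ)

L_0(6.2) = (6.2 - 3)/(1 - 3) × (6.2 - 5)/(1 - 5) × (6.2 - 7)/(1 - 7) × (6.2 - 9)/(1 - 9) = 0.022400
L_1(6.2) = (6.2 - 1)/(3 - 1) × (6.2 - 5)/(3 - 5) × (6.2 - 7)/(3 - 7) × (6.2 - 9)/(3 - 9) = -0.145600
L_2(6.2) = (6.2 - 1)/(5 - 1) × (6.2 - 3)/(5 - 3) × (6.2 - 7)/(5 - 7) × (6.2 - 9)/(5 - 9) = 0.582400
L_3(6.2) = (6.2 - 1)/(7 - 1) × (6.2 - 3)/(7 - 3) × (6.2 - 5)/(7 - 5) × (6.2 - 9)/(7 - 9) = 0.582400
L_4(6.2) = (6.2 - 1)/(9 - 1) × (6.2 - 3)/(9 - 3) × (6.2 - 5)/(9 - 5) × (6.2 - 7)/(9 - 7) = -0.041600

P(6.2) = 18×L_0(6.2) + (-8)×L_1(6.2) + (-8)×L_2(6.2) + 4×L_3(6.2) + (-12)×L_4(6.2)
P(6.2) = -0.262400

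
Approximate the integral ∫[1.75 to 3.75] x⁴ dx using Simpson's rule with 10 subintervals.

f(x) = x⁴
a = 1.75, b = 3.75, n = 10
h = (b - a)/n = 0.200000

Simpson's rule: (h/3)[f(x₀) + 4f(x₁) + 2f(x₂) + ... + f(xₙ)]

x_0 = 1.7500, f(x_0) = 9.378906, coefficient = 1
x_1 = 1.9500, f(x_1) = 14.459006, coefficient = 4
x_2 = 2.1500, f(x_2) = 21.367506, coefficient = 2
x_3 = 2.3500, f(x_3) = 30.498006, coefficient = 4
x_4 = 2.5500, f(x_4) = 42.282506, coefficient = 2
x_5 = 2.7500, f(x_5) = 57.191406, coefficient = 4
x_6 = 2.9500, f(x_6) = 75.733506, coefficient = 2
x_7 = 3.1500, f(x_7) = 98.456006, coefficient = 4
x_8 = 3.3500, f(x_8) = 125.944506, coefficient = 2
x_9 = 3.5500, f(x_9) = 158.823006, coefficient = 4
x_10 = 3.7500, f(x_10) = 197.753906, coefficient = 1

I ≈ (0.200000/3) × 2175.498588 = 145.033239
Exact value: 145.032813
Error: 0.000427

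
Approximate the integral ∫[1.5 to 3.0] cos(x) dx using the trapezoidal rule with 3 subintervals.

f(x) = cos(x)
a = 1.5, b = 3.0, n = 3
h = (b - a)/n = 0.500000

Trapezoidal rule: (h/2)[f(x₀) + 2f(x₁) + 2f(x₂) + ... + f(xₙ)]

x_0 = 1.5000, f(x_0) = 0.070737, coefficient = 1
x_1 = 2.0000, f(x_1) = -0.416147, coefficient = 2
x_2 = 2.5000, f(x_2) = -0.801144, coefficient = 2
x_3 = 3.0000, f(x_3) = -0.989992, coefficient = 1

I ≈ (0.500000/2) × -3.353836 = -0.838459
Exact value: -0.856375
Error: 0.017916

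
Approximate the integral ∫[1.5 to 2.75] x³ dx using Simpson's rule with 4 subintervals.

f(x) = x³
a = 1.5, b = 2.75, n = 4
h = (b - a)/n = 0.312500

Simpson's rule: (h/3)[f(x₀) + 4f(x₁) + 2f(x₂) + ... + f(xₙ)]

x_0 = 1.5000, f(x_0) = 3.375000, coefficient = 1
x_1 = 1.8125, f(x_1) = 5.954346, coefficient = 4
x_2 = 2.1250, f(x_2) = 9.595703, coefficient = 2
x_3 = 2.4375, f(x_3) = 14.482178, coefficient = 4
x_4 = 2.7500, f(x_4) = 20.796875, coefficient = 1

I ≈ (0.312500/3) × 125.109375 = 13.032227
Exact value: 13.032227
Error: 0.000000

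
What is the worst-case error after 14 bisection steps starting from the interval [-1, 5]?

Bisection error bound: |error| ≤ (b-a)/2^n
|error| ≤ (5 - (-1))/2^14 = 6/2^14
|error| ≤ 0.0003662109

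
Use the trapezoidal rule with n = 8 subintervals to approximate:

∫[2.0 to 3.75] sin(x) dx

f(x) = sin(x)
a = 2.0, b = 3.75, n = 8
h = (b - a)/n = 0.218750

Trapezoidal rule: (h/2)[f(x₀) + 2f(x₁) + 2f(x₂) + ... + f(xₙ)]

x_0 = 2.0000, f(x_0) = 0.909297, coefficient = 1
x_1 = 2.2188, f(x_1) = 0.797321, coefficient = 2
x_2 = 2.4375, f(x_2) = 0.647343, coefficient = 2
x_3 = 2.6562, f(x_3) = 0.466511, coefficient = 2
x_4 = 2.8750, f(x_4) = 0.263446, coefficient = 2
x_5 = 3.0938, f(x_5) = 0.047824, coefficient = 2
x_6 = 3.3125, f(x_6) = -0.170077, coefficient = 2
x_7 = 3.5312, f(x_7) = -0.379871, coefficient = 2
x_8 = 3.7500, f(x_8) = -0.571561, coefficient = 1

I ≈ (0.218750/2) × 3.682730 = 0.402799
Exact value: 0.404413
Error: 0.001614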